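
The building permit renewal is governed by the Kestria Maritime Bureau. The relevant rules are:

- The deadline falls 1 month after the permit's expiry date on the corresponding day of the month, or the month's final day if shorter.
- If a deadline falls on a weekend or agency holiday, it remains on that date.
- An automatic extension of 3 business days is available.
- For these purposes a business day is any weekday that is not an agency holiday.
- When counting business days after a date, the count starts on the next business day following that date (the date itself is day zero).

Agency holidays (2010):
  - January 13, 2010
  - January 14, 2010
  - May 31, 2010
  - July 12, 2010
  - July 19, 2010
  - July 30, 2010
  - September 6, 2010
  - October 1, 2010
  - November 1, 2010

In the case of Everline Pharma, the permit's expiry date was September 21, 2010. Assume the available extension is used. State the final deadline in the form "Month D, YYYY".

1 month from September 21, 2010 is October 21, 2010.
October 21, 2010 is a Thursday; no weekend or holiday adjustment applies.
Applying the 3-business-day extension: 3 business days after October 21, 2010 is October 26, 2010.
October 26, 2010 is a Tuesday; no weekend or holiday adjustment applies.
Deadline: October 26, 2010.

October 26, 2010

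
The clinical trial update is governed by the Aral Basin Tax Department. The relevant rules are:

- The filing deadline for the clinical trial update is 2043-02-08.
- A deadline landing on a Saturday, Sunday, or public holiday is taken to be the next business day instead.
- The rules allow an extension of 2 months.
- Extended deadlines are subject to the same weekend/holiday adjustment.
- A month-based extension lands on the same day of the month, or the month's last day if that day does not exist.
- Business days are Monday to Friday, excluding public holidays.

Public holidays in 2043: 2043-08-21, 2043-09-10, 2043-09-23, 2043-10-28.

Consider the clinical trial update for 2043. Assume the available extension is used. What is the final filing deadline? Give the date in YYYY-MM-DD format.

2043-04-09

The stated deadline is 2043-02-08.
Because 2043-02-08 is a Sunday, the deadline becomes 2043-02-09 (Monday).
Add 2 months to 2043-02-09: 2043-04-09.
2043-04-09 (Thursday) is already a business day.
Final deadline: 2043-04-09.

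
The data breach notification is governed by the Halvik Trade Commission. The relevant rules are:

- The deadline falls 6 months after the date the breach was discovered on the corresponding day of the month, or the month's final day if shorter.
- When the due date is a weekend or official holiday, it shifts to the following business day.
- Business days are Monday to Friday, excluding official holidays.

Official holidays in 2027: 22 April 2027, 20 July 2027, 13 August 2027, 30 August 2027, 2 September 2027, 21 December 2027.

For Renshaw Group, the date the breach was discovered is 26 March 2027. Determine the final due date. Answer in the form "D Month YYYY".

Moving 6 months forward from 26 March 2027 on the corresponding day gives 26 September 2027.
Because 26 September 2027 is a Sunday, the deadline becomes 27 September 2027 (Monday).
Deadline: 27 September 2027.

27 September 2027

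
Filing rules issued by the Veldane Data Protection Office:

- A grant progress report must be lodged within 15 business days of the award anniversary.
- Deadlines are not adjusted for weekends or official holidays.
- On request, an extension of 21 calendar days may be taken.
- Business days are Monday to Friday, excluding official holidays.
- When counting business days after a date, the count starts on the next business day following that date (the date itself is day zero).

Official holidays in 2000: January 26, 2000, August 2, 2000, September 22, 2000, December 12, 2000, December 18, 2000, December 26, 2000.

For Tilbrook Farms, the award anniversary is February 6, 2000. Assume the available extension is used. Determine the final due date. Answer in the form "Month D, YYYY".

March 17, 2000

Counting 15 business days after February 6, 2000 (skipping weekends and listed holidays) reaches February 25, 2000.
February 25, 2000 falls on a Friday. The rules make no weekend/holiday allowance, so it remains February 25, 2000.
Add the 21 calendar-day extension to February 25, 2000: March 17, 2000.
No adjustment is made for weekends or holidays, so March 17, 2000 stands.
Deadline: March 17, 2000.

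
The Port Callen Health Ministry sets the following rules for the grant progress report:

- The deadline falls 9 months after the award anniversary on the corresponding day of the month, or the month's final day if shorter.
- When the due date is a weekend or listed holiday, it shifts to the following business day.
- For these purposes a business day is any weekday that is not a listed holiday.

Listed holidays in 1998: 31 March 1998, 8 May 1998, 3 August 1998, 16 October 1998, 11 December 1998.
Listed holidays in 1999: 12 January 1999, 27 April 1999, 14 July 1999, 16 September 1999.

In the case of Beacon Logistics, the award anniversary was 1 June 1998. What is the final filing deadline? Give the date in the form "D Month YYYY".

1 March 1999

9 months after 1 June 1998, on the same day of the month, is 1 March 1999.
Since 1 March 1999 is a Monday and not a holiday, the date is unchanged.
The final due date is 1 March 1999.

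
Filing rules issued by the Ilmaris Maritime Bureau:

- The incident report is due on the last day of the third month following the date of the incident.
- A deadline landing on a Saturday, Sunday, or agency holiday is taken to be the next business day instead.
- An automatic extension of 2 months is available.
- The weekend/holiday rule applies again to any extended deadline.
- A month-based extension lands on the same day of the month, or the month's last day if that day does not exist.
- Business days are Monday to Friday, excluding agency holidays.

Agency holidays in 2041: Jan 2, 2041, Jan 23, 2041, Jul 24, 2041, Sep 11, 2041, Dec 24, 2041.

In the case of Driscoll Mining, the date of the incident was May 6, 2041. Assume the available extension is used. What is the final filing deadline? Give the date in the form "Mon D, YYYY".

3 months after May 6, 2041 falls in August 2041; the last day of that month is Aug 31, 2041.
Because Aug 31, 2041 is a Saturday, the deadline becomes Sep 2, 2041 (Monday).
Add 2 months to Sep 2, 2041: Nov 2, 2041.
Because Nov 2, 2041 is a Saturday, the deadline becomes Nov 4, 2041 (Monday).
Final deadline: Nov 4, 2041.

Nov 4, 2041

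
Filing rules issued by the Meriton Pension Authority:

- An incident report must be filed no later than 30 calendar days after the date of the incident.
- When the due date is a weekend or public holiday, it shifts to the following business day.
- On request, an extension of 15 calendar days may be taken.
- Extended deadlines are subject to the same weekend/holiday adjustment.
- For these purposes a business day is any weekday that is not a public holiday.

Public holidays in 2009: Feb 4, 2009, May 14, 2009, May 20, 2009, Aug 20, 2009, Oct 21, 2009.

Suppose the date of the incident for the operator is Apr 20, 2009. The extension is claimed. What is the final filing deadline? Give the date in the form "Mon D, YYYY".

Trigger date Apr 20, 2009 + 30 calendar days = May 20, 2009.
May 20, 2009 is a listed holiday, so it moves to the next business day, May 21, 2009 (Thursday).
The 15-calendar-day extension moves the deadline from May 21, 2009 to Jun 5, 2009.
Jun 5, 2009 is a Friday and not a listed holiday, so it stands.
So the filing is due Jun 5, 2009.

Jun 5, 2009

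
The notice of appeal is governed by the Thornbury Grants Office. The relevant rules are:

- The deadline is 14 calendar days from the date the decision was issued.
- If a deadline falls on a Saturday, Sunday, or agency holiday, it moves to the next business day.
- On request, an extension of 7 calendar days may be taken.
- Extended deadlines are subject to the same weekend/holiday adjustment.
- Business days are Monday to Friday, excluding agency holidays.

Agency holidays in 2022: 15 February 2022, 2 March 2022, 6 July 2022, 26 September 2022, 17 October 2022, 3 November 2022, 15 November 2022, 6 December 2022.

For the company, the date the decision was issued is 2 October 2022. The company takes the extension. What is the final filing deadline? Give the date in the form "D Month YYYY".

14 calendar days after 2 October 2022 is 16 October 2022.
16 October 2022 is a Sunday, so it moves to the next business day, 18 October 2022 (Tuesday).
Add the 7 calendar-day extension to 18 October 2022: 25 October 2022.
Since 25 October 2022 is a Tuesday and not a holiday, the date is unchanged.
Deadline: 25 October 2022.

25 October 2022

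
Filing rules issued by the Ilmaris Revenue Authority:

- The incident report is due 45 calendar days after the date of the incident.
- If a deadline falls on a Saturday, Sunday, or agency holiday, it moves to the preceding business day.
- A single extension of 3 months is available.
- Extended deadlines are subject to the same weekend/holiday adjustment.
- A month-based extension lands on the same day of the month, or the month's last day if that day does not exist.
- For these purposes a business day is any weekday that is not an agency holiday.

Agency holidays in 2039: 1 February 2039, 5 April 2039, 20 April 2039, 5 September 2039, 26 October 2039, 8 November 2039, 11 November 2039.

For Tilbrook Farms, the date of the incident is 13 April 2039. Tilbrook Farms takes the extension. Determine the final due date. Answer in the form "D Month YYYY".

Adding 45 calendar days to 13 April 2039 gives 28 May 2039.
28 May 2039 is a Saturday; the preceding business day is 27 May 2039 (Friday).
Applying the 3 months extension: 3 months after 27 May 2039 is 27 August 2039.
Because 27 August 2039 is a Saturday, the deadline becomes 26 August 2039 (Friday).
The final due date is 26 August 2039.

26 August 2039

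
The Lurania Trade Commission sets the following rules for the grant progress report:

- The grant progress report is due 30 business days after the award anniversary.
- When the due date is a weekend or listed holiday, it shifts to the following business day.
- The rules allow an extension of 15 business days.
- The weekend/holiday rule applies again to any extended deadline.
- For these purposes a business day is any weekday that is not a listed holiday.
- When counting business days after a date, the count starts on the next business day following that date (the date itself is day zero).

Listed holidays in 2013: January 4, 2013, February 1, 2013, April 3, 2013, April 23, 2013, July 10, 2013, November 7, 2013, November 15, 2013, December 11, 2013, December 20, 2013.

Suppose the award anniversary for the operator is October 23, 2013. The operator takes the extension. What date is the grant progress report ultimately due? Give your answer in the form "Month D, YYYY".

December 31, 2013

Counting 30 business days after October 23, 2013 (skipping weekends and listed holidays) reaches December 6, 2013.
December 6, 2013 is a Friday and not a listed holiday, so it stands.
The 15-business-day extension runs from December 6, 2013 to December 31, 2013.
December 31, 2013 (Tuesday) is already a business day.
So the filing is due December 31, 2013.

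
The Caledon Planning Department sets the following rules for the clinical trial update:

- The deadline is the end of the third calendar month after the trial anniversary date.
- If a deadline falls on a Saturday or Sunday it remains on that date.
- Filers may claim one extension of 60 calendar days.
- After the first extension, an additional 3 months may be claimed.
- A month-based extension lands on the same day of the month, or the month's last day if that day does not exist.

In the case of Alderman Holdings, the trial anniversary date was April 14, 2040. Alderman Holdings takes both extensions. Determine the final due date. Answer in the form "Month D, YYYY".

December 29, 2040

3 months after April 14, 2040 is July 2040; that month ends on July 31, 2040.
July 31, 2040 is a Tuesday; no weekend or holiday adjustment applies.
The 60-calendar-day extension moves the deadline from July 31, 2040 to September 29, 2040.
September 29, 2040 is a Saturday; no weekend or holiday adjustment applies.
Applying the 3 months extension: 3 months after September 29, 2040 is December 29, 2040.
December 29, 2040 falls on a Saturday. The rules make no weekend/holiday allowance, so it remains December 29, 2040.
Final deadline: December 29, 2040.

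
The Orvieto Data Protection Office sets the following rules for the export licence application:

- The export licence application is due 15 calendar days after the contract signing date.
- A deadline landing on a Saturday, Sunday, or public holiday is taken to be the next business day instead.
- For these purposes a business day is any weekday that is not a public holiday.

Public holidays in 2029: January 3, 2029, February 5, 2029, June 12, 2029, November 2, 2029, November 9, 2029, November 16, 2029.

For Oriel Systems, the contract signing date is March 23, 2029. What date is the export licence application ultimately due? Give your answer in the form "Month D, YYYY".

April 9, 2029

From March 23, 2029, 15 calendar days later is April 7, 2029.
Because April 7, 2029 is a Saturday, the deadline becomes April 9, 2029 (Monday).
So the filing is due April 9, 2029.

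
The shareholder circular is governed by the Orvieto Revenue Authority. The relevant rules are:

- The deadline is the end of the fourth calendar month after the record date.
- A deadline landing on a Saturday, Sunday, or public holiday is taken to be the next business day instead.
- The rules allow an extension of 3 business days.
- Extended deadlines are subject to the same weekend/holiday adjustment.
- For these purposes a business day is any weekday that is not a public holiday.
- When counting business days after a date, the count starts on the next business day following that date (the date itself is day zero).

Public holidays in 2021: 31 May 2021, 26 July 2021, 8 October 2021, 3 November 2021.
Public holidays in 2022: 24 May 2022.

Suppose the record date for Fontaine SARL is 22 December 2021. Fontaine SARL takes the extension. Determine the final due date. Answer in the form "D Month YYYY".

4 months after 22 December 2021 is April 2022; that month ends on 30 April 2022.
30 April 2022 is a Saturday, so it moves to the next business day, 2 May 2022 (Monday).
Applying the 3-business-day extension: 3 business days after 2 May 2022 is 5 May 2022.
Since 5 May 2022 is a Thursday and not a holiday, the date is unchanged.
Deadline: 5 May 2022.

5 May 2022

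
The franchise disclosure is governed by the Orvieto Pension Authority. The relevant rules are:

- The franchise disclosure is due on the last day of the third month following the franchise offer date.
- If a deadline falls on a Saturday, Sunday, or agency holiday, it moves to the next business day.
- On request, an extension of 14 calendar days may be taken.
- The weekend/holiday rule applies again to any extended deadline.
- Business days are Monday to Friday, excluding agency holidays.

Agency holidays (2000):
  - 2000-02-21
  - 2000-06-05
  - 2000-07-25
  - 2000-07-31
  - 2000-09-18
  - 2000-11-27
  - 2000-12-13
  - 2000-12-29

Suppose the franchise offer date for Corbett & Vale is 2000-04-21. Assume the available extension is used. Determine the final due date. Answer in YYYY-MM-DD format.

3 months after 2000-04-21 is July 2000; that month ends on 2000-07-31.
Because 2000-07-31 is a listed holiday, the deadline becomes 2000-08-01 (Tuesday).
Add the 14 calendar-day extension to 2000-08-01: 2000-08-15.
Since 2000-08-15 is a Tuesday and not a holiday, the date is unchanged.
Deadline: 2000-08-15.

2000-08-15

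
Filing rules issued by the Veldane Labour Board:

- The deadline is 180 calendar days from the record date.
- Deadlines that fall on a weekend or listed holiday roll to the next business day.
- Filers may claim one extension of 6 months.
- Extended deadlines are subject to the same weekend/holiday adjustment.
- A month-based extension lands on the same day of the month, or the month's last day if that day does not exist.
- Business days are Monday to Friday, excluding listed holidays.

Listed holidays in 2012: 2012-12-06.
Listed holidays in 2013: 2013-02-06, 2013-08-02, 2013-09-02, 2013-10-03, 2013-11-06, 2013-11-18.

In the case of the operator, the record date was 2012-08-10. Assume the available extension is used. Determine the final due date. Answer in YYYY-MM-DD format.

2013-08-07

From 2012-08-10, 180 calendar days later is 2013-02-06.
2013-02-06 falls on a listed holiday. Rolling to the next business day gives 2013-02-07, a Thursday.
Add 6 months to 2013-02-07: 2013-08-07.
2013-08-07 is a Wednesday and not a listed holiday, so it stands.
So the filing is due 2013-08-07.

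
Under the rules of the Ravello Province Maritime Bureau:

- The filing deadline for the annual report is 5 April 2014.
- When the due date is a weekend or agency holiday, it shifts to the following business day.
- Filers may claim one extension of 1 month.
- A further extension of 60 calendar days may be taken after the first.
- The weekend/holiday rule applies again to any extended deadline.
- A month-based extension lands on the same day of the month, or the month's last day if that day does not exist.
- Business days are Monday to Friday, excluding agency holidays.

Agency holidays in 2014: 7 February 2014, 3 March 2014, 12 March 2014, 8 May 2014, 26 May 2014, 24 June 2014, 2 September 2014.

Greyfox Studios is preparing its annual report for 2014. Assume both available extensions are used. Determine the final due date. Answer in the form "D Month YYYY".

7 July 2014

Start from the fixed due date, 5 April 2014.
5 April 2014 falls on a Saturday. Rolling to the next business day gives 7 April 2014, a Monday.
Applying the 1 month extension: 1 month after 7 April 2014 is 7 May 2014.
7 May 2014 (Wednesday) is already a business day.
Add the 60 calendar-day extension to 7 May 2014: 6 July 2014.
6 July 2014 falls on a Sunday. Rolling to the next business day gives 7 July 2014, a Monday.
Final deadline: 7 July 2014.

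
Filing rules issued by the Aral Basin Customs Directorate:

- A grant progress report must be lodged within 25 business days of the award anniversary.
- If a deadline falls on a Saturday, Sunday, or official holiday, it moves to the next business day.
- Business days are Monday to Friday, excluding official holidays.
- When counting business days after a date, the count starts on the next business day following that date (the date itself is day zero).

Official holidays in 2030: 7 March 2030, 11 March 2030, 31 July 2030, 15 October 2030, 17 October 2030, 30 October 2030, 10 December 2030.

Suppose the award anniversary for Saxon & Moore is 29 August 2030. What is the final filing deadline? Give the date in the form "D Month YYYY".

Starting the day after 29 August 2030 and counting 25 business days lands on 3 October 2030.
Since 3 October 2030 is a Thursday and not a holiday, the date is unchanged.
The final due date is 3 October 2030.

3 October 2030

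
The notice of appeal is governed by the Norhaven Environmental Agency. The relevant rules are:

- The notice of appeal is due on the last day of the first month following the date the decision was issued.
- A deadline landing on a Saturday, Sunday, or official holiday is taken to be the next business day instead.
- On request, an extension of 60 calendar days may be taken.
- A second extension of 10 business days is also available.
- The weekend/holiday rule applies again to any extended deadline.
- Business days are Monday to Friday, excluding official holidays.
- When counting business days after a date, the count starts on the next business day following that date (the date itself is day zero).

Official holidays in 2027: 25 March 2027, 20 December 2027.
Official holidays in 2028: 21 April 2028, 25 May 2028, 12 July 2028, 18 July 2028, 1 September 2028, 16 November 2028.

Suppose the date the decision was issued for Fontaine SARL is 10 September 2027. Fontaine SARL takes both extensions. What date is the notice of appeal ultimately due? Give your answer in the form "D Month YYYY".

14 January 2028

1 month after 10 September 2027 is October 2027; that month ends on 31 October 2027.
Because 31 October 2027 is a Sunday, the deadline becomes 1 November 2027 (Monday).
With the 60-day extension, 1 November 2027 becomes 31 December 2027.
31 December 2027 is a Friday and not a listed holiday, so it stands.
The 10-business-day extension runs from 31 December 2027 to 14 January 2028.
Since 14 January 2028 is a Friday and not a holiday, the date is unchanged.
Final deadline: 14 January 2028.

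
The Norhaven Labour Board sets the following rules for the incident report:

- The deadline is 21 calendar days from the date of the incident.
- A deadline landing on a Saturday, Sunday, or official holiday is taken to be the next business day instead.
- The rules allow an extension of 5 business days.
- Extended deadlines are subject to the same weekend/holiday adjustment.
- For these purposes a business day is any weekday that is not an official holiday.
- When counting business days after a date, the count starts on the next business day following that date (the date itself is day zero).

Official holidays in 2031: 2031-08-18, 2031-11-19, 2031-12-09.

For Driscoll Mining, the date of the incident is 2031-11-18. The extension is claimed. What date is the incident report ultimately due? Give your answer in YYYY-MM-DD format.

Adding 21 calendar days to 2031-11-18 gives 2031-12-09.
2031-12-09 is a listed holiday; the next business day is 2031-12-10 (Wednesday).
Counting 5 further business days from 2031-12-10 reaches 2031-12-17.
2031-12-17 (Wednesday) is already a business day.
So the filing is due 2031-12-17.

2031-12-17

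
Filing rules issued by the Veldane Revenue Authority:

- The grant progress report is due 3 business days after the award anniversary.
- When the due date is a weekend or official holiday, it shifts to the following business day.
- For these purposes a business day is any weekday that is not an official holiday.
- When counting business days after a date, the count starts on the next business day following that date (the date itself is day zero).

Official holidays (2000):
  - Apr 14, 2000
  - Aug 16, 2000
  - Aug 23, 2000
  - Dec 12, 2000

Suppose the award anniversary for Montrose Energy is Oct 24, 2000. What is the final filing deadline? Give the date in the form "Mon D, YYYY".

3 business days after Oct 24, 2000, excluding weekends and holidays, is Oct 27, 2000.
Oct 27, 2000 falls on a Friday, which is a business day, so no adjustment is needed.
Final deadline: Oct 27, 2000.

Oct 27, 2000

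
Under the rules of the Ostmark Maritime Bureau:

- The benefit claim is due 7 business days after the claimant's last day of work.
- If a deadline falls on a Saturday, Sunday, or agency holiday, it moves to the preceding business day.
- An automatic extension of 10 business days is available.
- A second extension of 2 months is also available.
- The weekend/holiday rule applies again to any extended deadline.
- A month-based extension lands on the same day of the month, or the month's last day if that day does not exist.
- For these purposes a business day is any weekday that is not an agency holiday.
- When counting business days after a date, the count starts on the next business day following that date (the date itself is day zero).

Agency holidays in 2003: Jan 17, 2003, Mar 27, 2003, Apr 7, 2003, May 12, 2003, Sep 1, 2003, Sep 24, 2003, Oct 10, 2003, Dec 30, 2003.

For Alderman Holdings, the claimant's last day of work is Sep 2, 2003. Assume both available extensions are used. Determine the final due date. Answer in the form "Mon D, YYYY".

Nov 26, 2003

7 business days after Sep 2, 2003, excluding weekends and holidays, is Sep 11, 2003.
Sep 11, 2003 (Thursday) is already a business day.
Counting 10 further business days from Sep 11, 2003 reaches Sep 26, 2003.
Sep 26, 2003 falls on a Friday, which is a business day, so no adjustment is needed.
The 2 months extension carries Sep 26, 2003 to Nov 26, 2003.
Nov 26, 2003 (Wednesday) is already a business day.
So the filing is due Nov 26, 2003.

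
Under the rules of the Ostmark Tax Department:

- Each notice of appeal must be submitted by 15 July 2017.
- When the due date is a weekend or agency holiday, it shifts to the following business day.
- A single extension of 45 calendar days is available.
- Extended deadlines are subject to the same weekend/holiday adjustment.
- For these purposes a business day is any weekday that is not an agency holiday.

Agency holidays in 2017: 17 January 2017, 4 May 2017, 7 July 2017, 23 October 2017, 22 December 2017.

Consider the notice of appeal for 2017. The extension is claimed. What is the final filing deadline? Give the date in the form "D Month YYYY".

The stated deadline is 15 July 2017.
15 July 2017 is a Saturday, so it moves to the next business day, 17 July 2017 (Monday).
With the 45-day extension, 17 July 2017 becomes 31 August 2017.
31 August 2017 (Thursday) is already a business day.
The final due date is 31 August 2017.

31 August 2017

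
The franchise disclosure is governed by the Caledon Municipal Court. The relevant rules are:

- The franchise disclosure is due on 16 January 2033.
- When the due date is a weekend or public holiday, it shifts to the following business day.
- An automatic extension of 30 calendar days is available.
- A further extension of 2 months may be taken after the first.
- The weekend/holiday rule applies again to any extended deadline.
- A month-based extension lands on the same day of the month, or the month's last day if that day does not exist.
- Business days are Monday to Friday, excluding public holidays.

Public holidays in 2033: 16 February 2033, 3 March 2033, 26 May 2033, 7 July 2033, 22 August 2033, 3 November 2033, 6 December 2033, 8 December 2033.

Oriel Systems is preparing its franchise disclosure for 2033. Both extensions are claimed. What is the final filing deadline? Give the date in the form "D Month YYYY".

18 April 2033

The stated deadline is 16 January 2033.
Because 16 January 2033 is a Sunday, the deadline becomes 17 January 2033 (Monday).
With the 30-day extension, 17 January 2033 becomes 16 February 2033.
16 February 2033 falls on a listed holiday. Rolling to the next business day gives 17 February 2033, a Thursday.
The 2 months extension carries 17 February 2033 to 17 April 2033.
Because 17 April 2033 is a Sunday, the deadline becomes 18 April 2033 (Monday).
Final deadline: 18 April 2033.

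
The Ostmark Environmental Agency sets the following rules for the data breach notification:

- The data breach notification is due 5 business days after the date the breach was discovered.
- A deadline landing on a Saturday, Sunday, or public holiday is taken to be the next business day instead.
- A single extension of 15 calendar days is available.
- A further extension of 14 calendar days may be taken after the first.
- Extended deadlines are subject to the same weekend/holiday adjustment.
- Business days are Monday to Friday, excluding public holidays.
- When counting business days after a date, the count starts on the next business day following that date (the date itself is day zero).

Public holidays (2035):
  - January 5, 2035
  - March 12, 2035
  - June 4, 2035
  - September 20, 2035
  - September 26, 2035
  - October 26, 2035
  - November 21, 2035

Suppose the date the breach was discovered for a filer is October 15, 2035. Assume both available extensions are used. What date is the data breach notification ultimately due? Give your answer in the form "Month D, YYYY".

5 business days after October 15, 2035, excluding weekends and holidays, is October 22, 2035.
October 22, 2035 is a Monday and not a listed holiday, so it stands.
Add the 15 calendar-day extension to October 22, 2035: November 6, 2035.
November 6, 2035 (Tuesday) is already a business day.
Add the 14 calendar-day extension to November 6, 2035: November 20, 2035.
Since November 20, 2035 is a Tuesday and not a holiday, the date is unchanged.
So the filing is due November 20, 2035.

November 20, 2035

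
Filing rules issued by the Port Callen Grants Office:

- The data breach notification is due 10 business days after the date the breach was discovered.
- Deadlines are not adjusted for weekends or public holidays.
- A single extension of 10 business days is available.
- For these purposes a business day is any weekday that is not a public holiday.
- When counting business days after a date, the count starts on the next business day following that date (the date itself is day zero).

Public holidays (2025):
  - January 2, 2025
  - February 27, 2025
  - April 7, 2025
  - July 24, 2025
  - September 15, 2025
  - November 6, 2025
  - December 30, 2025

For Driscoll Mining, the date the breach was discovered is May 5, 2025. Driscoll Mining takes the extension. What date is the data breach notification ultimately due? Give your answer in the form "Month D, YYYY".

Counting 10 business days after May 5, 2025 (skipping weekends and listed holidays) reaches May 19, 2025.
May 19, 2025 falls on a Monday. The rules make no weekend/holiday allowance, so it remains May 19, 2025.
Counting 10 further business days from May 19, 2025 reaches June 2, 2025.
No adjustment is made for weekends or holidays, so June 2, 2025 stands.
Final deadline: June 2, 2025.

June 2, 2025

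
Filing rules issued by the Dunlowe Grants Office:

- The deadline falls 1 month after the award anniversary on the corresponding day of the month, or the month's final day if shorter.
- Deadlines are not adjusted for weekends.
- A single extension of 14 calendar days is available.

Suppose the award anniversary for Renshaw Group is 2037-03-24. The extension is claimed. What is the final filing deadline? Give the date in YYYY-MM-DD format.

Moving 1 month forward from 2037-03-24 on the corresponding day gives 2037-04-24.
No adjustment is made for weekends or holidays, so 2037-04-24 stands.
Applying the 14-calendar-day extension: 2037-04-24 + 14 days = 2037-05-08.
2037-05-08 falls on a Friday. The rules make no weekend/holiday allowance, so it remains 2037-05-08.
Deadline: 2037-05-08.

2037-05-08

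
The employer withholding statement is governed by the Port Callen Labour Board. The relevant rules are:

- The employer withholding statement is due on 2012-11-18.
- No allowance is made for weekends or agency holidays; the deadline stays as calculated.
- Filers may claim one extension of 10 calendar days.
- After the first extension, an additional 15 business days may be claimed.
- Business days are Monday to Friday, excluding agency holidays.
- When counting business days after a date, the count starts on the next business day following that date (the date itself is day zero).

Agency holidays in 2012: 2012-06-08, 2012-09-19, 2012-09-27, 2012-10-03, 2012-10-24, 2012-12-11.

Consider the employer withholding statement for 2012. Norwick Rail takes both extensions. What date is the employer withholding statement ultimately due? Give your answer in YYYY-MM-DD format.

2012-12-20

Start from the fixed due date, 2012-11-18.
2012-11-18 is a Sunday; no weekend or holiday adjustment applies.
With the 10-day extension, 2012-11-18 becomes 2012-11-28.
2012-11-28 is a Wednesday; no weekend or holiday adjustment applies.
The 15-business-day extension runs from 2012-11-28 to 2012-12-20.
No adjustment is made for weekends or holidays, so 2012-12-20 stands.
The final due date is 2012-12-20.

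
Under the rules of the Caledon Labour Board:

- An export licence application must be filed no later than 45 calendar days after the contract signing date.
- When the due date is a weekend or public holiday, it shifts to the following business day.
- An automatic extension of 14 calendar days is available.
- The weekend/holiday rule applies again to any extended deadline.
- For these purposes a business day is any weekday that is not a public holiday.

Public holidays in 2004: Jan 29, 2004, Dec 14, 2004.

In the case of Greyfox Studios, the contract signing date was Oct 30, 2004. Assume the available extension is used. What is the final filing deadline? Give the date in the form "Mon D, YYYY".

Dec 29, 2004

From Oct 30, 2004, 45 calendar days later is Dec 14, 2004.
Dec 14, 2004 is a listed holiday, so it moves to the next business day, Dec 15, 2004 (Wednesday).
The 14-calendar-day extension moves the deadline from Dec 15, 2004 to Dec 29, 2004.
Dec 29, 2004 is a Wednesday and not a listed holiday, so it stands.
The final due date is Dec 29, 2004.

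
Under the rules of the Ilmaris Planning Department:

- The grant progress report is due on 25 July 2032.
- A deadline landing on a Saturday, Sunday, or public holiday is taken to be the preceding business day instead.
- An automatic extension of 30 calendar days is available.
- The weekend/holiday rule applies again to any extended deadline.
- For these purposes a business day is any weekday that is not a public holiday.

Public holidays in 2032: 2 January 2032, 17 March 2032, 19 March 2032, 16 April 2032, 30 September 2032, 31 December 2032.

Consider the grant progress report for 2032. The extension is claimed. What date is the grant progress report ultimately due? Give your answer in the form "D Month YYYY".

20 August 2032

Start from the fixed due date, 25 July 2032.
Because 25 July 2032 is a Sunday, the deadline becomes 23 July 2032 (Friday).
Applying the 30-calendar-day extension: 23 July 2032 + 30 days = 22 August 2032.
22 August 2032 is a Sunday; the preceding business day is 20 August 2032 (Friday).
Final deadline: 20 August 2032.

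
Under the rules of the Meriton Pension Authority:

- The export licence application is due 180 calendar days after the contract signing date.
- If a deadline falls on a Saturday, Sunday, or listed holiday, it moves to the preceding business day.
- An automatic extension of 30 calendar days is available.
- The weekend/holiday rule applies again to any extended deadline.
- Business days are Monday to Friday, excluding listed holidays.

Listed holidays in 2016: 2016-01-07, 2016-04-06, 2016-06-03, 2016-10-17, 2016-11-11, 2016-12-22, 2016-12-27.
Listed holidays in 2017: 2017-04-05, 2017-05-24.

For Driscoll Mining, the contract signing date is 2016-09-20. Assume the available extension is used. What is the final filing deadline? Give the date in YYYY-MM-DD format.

From 2016-09-20, 180 calendar days later is 2017-03-19.
2017-03-19 is a Sunday, so it moves to the preceding business day, 2017-03-17 (Friday).
Add the 30 calendar-day extension to 2017-03-17: 2017-04-16.
Because 2017-04-16 is a Sunday, the deadline becomes 2017-04-14 (Friday).
Deadline: 2017-04-14.

2017-04-14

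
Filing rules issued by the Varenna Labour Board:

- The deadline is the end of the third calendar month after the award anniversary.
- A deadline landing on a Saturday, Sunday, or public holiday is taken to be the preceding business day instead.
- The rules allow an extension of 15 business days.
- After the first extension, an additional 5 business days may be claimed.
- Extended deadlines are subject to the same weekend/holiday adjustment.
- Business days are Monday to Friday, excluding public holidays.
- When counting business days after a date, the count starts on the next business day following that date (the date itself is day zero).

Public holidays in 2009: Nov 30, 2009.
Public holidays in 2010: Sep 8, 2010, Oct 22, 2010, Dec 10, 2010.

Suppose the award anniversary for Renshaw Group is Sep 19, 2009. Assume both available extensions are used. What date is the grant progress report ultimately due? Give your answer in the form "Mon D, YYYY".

The third month after Sep 19, 2009 is December 2009, whose last day is Dec 31, 2009.
Dec 31, 2009 falls on a Thursday, which is a business day, so no adjustment is needed.
Applying the 15-business-day extension: 15 business days after Dec 31, 2009 is Jan 21, 2010.
Jan 21, 2010 (Thursday) is already a business day.
The 5-business-day extension runs from Jan 21, 2010 to Jan 28, 2010.
Jan 28, 2010 falls on a Thursday, which is a business day, so no adjustment is needed.
So the filing is due Jan 28, 2010.

Jan 28, 2010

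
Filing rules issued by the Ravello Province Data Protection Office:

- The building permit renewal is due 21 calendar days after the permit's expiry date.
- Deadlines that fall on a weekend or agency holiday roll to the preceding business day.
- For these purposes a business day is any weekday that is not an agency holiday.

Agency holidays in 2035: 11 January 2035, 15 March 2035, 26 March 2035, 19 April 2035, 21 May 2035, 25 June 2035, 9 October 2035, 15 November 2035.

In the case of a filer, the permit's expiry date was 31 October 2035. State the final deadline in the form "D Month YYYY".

21 November 2035

From 31 October 2035, 21 calendar days later is 21 November 2035.
Since 21 November 2035 is a Wednesday and not a holiday, the date is unchanged.
Deadline: 21 November 2035.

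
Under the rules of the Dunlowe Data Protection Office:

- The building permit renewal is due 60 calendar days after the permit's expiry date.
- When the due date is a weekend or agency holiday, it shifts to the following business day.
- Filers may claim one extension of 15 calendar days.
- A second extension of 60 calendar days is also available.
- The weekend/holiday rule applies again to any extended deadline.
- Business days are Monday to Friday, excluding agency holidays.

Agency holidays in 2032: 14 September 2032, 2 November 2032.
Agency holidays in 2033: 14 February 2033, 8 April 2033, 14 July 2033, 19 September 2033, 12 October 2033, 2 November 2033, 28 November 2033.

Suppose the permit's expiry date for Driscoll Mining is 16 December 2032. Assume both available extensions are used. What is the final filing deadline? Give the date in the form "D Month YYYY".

Trigger date 16 December 2032 + 60 calendar days = 14 February 2033.
14 February 2033 is a listed holiday, so it moves to the next business day, 15 February 2033 (Tuesday).
Applying the 15-calendar-day extension: 15 February 2033 + 15 days = 2 March 2033.
2 March 2033 falls on a Wednesday, which is a business day, so no adjustment is needed.
Add the 60 calendar-day extension to 2 March 2033: 1 May 2033.
1 May 2033 falls on a Sunday. Rolling to the next business day gives 2 May 2033, a Monday.
Final deadline: 2 May 2033.

2 May 2033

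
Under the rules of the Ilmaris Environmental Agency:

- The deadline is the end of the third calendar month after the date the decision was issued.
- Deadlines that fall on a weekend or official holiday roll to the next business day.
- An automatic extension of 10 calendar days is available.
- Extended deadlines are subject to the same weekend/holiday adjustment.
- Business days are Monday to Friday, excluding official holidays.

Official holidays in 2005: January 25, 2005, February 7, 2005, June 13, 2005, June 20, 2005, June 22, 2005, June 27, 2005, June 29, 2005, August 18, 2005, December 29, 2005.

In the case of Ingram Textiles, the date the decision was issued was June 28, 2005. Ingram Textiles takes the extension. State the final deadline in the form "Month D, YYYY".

October 10, 2005

3 months after June 28, 2005 falls in September 2005; the last day of that month is September 30, 2005.
September 30, 2005 is a Friday and not a listed holiday, so it stands.
Applying the 10-calendar-day extension: September 30, 2005 + 10 days = October 10, 2005.
October 10, 2005 (Monday) is already a business day.
So the filing is due October 10, 2005.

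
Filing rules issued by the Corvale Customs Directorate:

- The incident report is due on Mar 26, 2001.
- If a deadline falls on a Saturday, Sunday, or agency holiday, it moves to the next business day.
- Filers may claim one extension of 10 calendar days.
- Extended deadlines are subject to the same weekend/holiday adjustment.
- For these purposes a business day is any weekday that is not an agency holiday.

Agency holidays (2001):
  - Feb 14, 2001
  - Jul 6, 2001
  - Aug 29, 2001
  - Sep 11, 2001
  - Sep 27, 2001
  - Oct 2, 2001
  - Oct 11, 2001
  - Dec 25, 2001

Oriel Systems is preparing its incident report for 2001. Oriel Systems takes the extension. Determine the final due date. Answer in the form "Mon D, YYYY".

Apr 5, 2001

The statutory due date is Mar 26, 2001.
Mar 26, 2001 is a Monday and not a listed holiday, so it stands.
With the 10-day extension, Mar 26, 2001 becomes Apr 5, 2001.
Apr 5, 2001 is a Thursday and not a listed holiday, so it stands.
The final due date is Apr 5, 2001.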